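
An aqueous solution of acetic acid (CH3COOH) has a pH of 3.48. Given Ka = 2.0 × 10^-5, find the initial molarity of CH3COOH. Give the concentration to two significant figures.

[H+] = 10^(-3.48) = 3.31 × 10^-4 M = x
Ka = x²/(C₀ − x) ⇒ C₀ = x + x²/Ka
C₀ = 3.31 × 10^-4 + (3.31 × 10^-4)²/(2.0 × 10^-5) = 5.81 × 10^-3 M

C₀ = 5.8 × 10^-3 M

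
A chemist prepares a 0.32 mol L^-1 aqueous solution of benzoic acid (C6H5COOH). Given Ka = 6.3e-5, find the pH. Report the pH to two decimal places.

pH = 2.35

C6H5COOH ⇌ C6H5COO- + H+
Ka = x²/(0.32 − x) = 6.3 × 10^-5
Assume x ≪ 0.32: x ≈ √(6.3 × 10^-5 × 0.32) = 4.49 × 10^-3 M
(x/C₀ = 1.4% < 5%, so the approximation holds.)
pH = −log(4.49 × 10^-3) = 2.35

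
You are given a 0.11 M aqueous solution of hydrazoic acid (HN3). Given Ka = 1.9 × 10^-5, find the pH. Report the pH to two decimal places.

HN3 ⇌ N3- + H+
From the ICE table, Ka = [H+]²/(0.11 − [H+]) = 1.9 × 10^-5.
Since Ka ≪ C₀, [H+] ≈ √(Ka·C₀) = 1.45 × 10^-3 M.
pH = −log[H+] = −log(1.45 × 10^-3) = 2.84

pH = 2.84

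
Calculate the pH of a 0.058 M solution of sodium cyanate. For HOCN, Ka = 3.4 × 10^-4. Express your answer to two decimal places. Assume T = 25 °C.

pH = 8.12

OCN- is the conjugate base of the weak acid HOCN.
Kb = Kw/Ka = 1.0×10^-14 / 3.4 × 10^-4 = 2.94 × 10^-11
From the ICE table, Kb = x²/(0.058 − x) = 2.94 × 10^-11.
Since Kb ≪ C₀, x ≈ √(Kb·C₀) = 1.31 × 10^-6 M.
Check: 0.0023% ionized — well under 5%, approximation valid.
pOH = −log(1.31 × 10^-6) = 5.88; pH = 14.00 − 5.88 = 8.12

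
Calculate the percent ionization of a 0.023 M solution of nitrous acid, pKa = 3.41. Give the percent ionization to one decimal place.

12.2%

HNO2 ⇌ NO2- + H+; let x = [H+] at equilibrium.
Ka = 10^(−3.41) = 3.89 × 10^-4
Ka = x²/(C₀ − x); solving the quadratic gives x = 2.80 × 10^-3 M.
% ionization = x/C₀ × 100% = 2.80 × 10^-3/0.023 × 100% = 12.2%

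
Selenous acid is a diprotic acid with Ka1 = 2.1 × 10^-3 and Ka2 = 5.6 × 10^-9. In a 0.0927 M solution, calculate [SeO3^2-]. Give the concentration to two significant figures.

5.6 × 10^-9 M

First ionization gives [H+] ≈ [HSeO3-] = 1.29 × 10^-2 M.
Second step: Ka2 = [H+][SeO3^2-]/[HSeO3-] ≈ [SeO3^2-] (since [H+] ≈ [HSeO3-]).
So [SeO3^2-] ≈ Ka2.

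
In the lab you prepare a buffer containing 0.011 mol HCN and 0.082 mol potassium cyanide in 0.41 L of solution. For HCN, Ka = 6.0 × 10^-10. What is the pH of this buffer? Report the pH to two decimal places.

pH = 10.09

pKa = −log(6.0 × 10^-10) = 9.222
pH = pKa + log([A⁻]/[HA]) = 9.222 + log(0.082/0.011)
pH = 9.222 + (+0.872) = 10.09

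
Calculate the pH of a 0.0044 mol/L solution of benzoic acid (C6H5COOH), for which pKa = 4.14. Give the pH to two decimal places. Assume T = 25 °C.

C6H5COOH ⇌ C6H5COO- + H+
Ka = 10^(−4.14) = 7.24 × 10^-5
Ka = x²/(0.0044 − x) = 7.24 × 10^-5
x is not negligible relative to C₀; solve x² + 7.24e-05·x − 3.19e-07 = 0.
x = (−Ka + √(Ka² + 4·Ka·C₀))/2 = 5.29 × 10^-4 M
pH = −log[H+] = −log(5.29 × 10^-4) = 3.28

pH = 3.28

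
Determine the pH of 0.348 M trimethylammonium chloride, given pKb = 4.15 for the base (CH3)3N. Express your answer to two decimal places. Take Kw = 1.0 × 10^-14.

pH = 5.15

(CH3)3NH+ is the conjugate acid of the weak base (CH3)3N.
Kb = 10^(−4.15) = 7.08 × 10^-5
Ka = Kw/Kb = 1.0×10^-14 / 7.08 × 10^-5 = 1.41 × 10^-10
Ka = x²/(0.348 − x) = 1.41 × 10^-10
Since Ka ≪ C₀, x ≈ √(Ka·C₀) = 7.00 × 10^-6 M.
pH = −log(7.00 × 10^-6) = 5.15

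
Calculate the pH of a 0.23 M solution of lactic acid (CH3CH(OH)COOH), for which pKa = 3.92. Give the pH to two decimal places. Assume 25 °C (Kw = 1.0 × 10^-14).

CH3CH(OH)COOH ⇌ CH3CH(OH)COO- + H+
Ka = 10^(−3.92) = 1.20 × 10^-4
Let x = [H+] at equilibrium. Ka = x²/(0.23 − x).
Neglecting x in the denominator: x = √(1.20 × 10^-4 × 0.23) = 5.25 × 10^-3 M
pH = −log(5.25 × 10^-3) = 2.28

pH = 2.28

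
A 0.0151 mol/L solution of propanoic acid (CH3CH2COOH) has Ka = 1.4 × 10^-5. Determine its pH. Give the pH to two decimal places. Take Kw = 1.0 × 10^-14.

pH = 3.34

CH3CH2COOH ⇌ CH3CH2COO- + H+
Let x = [H+] at equilibrium. Ka = x²/(0.0151 − x).
Neglecting x in the denominator: x = √(1.4 × 10^-5 × 0.0151) = 4.60 × 10^-4 M
(x/C₀ = 3% < 5%, so the approximation holds.)
pH = −log(4.60 × 10^-4) = 3.34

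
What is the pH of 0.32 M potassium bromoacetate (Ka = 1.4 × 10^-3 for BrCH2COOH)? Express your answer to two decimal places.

pH = 8.18

BrCH2COO- is the conjugate base of the weak acid BrCH2COOH.
Kb = Kw/Ka = 1.0×10^-14 / 1.4 × 10^-3 = 7.14 × 10^-12
From the ICE table, Kb = [OH-]²/(0.32 − [OH-]) = 7.14 × 10^-12.
Assume [OH-] ≪ 0.32: [OH-] ≈ √(7.14 × 10^-12 × 0.32) = 1.51 × 10^-6 M
pOH = −log(1.51 × 10^-6) = 5.82; pH = 14.00 − 5.82 = 8.18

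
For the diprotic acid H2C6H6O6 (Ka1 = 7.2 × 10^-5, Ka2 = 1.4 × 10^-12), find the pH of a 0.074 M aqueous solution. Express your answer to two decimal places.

pH = 2.64

Ka1 ≫ Ka2, so treat the first dissociation as the only significant source of H+.
Ka1 = x²/(0.074 − x) = 7.2 × 10^-5
x ≈ √(7.2 × 10^-5 × 0.074) = 2.31 × 10^-3 M
pH = −log(2.31 × 10^-3) = 2.64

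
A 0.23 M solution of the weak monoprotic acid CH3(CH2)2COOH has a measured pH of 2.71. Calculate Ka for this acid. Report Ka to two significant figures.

[H+] = 10^(-2.71) = 1.95 × 10^-3 M
At equilibrium [HA] = 0.23 − 1.95 × 10^-3 = 2.28 × 10^-1 M
Ka = [H+][A-]/[HA] = (1.95 × 10^-3)² / 2.28 × 10^-1 = 1.7 × 10^-5

Ka = 1.7 × 10^-5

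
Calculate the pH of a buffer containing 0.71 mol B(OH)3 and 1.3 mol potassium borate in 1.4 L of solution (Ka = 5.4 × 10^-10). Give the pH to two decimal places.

pKa = −log(5.4 × 10^-10) = 9.268
Henderson–Hasselbalch: pH = pKa + log([B(OH)4-]/[B(OH)3]) = 9.268 + log(1.3/0.71)
pH = 9.268 + (+0.263) = 9.53

pH = 9.53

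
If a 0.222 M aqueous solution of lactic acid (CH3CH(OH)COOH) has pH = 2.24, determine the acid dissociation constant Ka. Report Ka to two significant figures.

Ka = 1.5 × 10^-4

[H+] = 10^(-2.24) = 5.75 × 10^-3 M
At equilibrium [HA] = 0.222 − 5.75 × 10^-3 = 2.16 × 10^-1 M
Ka = [H+][A-]/[HA] = (5.75 × 10^-3)² / 2.16 × 10^-1 = 1.5 × 10^-4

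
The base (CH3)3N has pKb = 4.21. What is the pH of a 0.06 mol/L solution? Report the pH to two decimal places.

(CH3)3N + H2O ⇌ (CH3)3NH+ + OH-
Kb = 10^(−4.21) = 6.17 × 10^-5
From the ICE table, Kb = x²/(0.06 − x) = 6.17 × 10^-5.
Since Kb ≪ C₀, x ≈ √(Kb·C₀) = 1.92 × 10^-3 M.
Check: 3.2% ionized — well under 5%, approximation valid.
pOH = 2.72, so pH = 14.00 − pOH = 11.28

pH = 11.28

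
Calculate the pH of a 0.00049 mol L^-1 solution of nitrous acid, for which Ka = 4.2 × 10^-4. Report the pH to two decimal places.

HNO2 ⇌ NO2- + H+
Ka = x²/(0.00049 − x) = 4.2 × 10^-4
Here C₀/Ka ≈ 1.17, so the small-x approximation fails. Use the quadratic:
x = (−Ka + √(Ka² + 4·Ka·C₀))/2 = 2.90 × 10^-4 M
pH = −log[H+] = −log(2.90 × 10^-4) = 3.54

pH = 3.54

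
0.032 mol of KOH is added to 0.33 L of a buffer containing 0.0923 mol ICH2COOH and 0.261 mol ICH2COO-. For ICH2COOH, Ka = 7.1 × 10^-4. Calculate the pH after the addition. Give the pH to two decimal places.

OH- converts ICH2COOH to ICH2COO-: ICH2COOH → 0.0603 mol, ICH2COO- → 0.293 mol.
pKa = −log(7.1 × 10^-4) = 3.149
pH = pKa + log([A⁻]/[HA]) = 3.149 + log(0.293/0.0603) = 3.149 +0.687

pH = 3.84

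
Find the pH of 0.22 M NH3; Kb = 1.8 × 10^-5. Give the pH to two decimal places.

pH = 11.30

NH3 + H2O ⇌ NH4+ + OH-
Kb = [OH-]²/(0.22 − [OH-]) = 1.8 × 10^-5
Since Kb ≪ C₀, [OH-] ≈ √(Kb·C₀) = 1.99 × 10^-3 M.
pOH = 2.70, so pH = 14.00 − pOH = 11.30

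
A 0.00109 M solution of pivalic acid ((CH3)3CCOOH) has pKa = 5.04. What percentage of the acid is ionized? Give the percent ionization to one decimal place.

8.7%

(CH3)3CCOOH ⇌ (CH3)3CCOO- + H+; let x = [H+] at equilibrium.
Ka = 10^(−5.04) = 9.12 × 10^-6
Ka = x²/(C₀ − x); solving the quadratic gives x = 9.52 × 10^-5 M.
% ionization = x/C₀ × 100% = 9.52 × 10^-5/0.00109 × 100% = 8.7%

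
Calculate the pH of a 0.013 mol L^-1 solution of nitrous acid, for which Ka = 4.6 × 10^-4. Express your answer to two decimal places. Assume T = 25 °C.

HNO2 ⇌ NO2- + H+
Let x = [H+] at equilibrium. Ka = x²/(0.013 − x).
x is not negligible relative to C₀; solve x² + 0.00046·x − 5.98e-06 = 0.
x = (−Ka + √(Ka² + 4·Ka·C₀))/2 = 2.23 × 10^-3 M
pH = −log[H+] = −log(2.23 × 10^-3) = 2.65

pH = 2.65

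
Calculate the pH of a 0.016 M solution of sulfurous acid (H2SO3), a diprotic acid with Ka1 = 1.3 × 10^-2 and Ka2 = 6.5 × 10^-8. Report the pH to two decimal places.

pH = 2.03

Since Ka1 ≫ Ka2, the first ionization dominates [H+].
Ka1 = x²/(0.016 − x) = 1.3 × 10^-2
Solving the quadratic: x = (−Ka1 + √(Ka1² + 4·Ka1·C₀))/2 = 9.32 × 10^-3 M
pH = −log(9.32 × 10^-3) = 2.03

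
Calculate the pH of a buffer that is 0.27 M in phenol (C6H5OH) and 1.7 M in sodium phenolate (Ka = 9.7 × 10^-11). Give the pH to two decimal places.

pKa = −log(9.7 × 10^-11) = 10.013
pH = pKa + log([A⁻]/[HA]) = 10.013 + log(1.7/0.27)
pH = 10.013 + (+0.799) = 10.81

pH = 10.81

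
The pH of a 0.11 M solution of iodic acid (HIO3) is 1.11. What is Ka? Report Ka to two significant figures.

Ka = 1.9 × 10^-1

[H+] = 10^(-1.11) = 7.76 × 10^-2 M
At equilibrium [HA] = 0.11 − 7.76 × 10^-2 = 3.24 × 10^-2 M
Ka = [H+][A-]/[HA] = (7.76 × 10^-2)² / 3.24 × 10^-2 = 1.9 × 10^-1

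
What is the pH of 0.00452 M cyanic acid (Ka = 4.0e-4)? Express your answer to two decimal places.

pH = 2.94

HOCN ⇌ OCN- + H+
Ka = [H+]²/(0.00452 − [H+]) = 4.0 × 10^-4
Here C₀/Ka ≈ 11.3, so the small-[H+] approximation fails. Use the quadratic:
[H+] = [−0.0004 + √(0.0004² + 7.23e-06)]/2 = 1.16 × 10^-3 M
pH = −log[H+] = −log(1.16 × 10^-3) = 2.94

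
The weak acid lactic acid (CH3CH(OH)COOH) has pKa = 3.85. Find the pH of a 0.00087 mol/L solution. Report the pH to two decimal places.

CH3CH(OH)COOH ⇌ CH3CH(OH)COO- + H+
Ka = 10^(−3.85) = 1.41 × 10^-4
Ka = x²/(0.00087 − x) = 1.41 × 10^-4
Here C₀/Ka ≈ 6.17, so the small-x approximation fails. Use the quadratic:
x = [−0.000141 + √(0.000141² + 4.91e-07)]/2 = 2.87 × 10^-4 M
pH = −log(2.87 × 10^-4) = 3.54

pH = 3.54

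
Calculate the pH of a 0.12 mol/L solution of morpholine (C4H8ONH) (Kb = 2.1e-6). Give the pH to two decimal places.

pH = 10.70

C4H8ONH + H2O ⇌ C4H8ONH2+ + OH-
Let x = [OH-] at equilibrium. Kb = x²/(0.12 − x).
Assume x ≪ 0.12: x ≈ √(2.1 × 10^-6 × 0.12) = 5.02 × 10^-4 M
pOH = −log(5.02 × 10^-4) = 3.30; pH = 14.00 − 3.30 = 10.70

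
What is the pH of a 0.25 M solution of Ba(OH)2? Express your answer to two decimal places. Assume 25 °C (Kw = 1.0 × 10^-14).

pH = 13.70

Ba(OH)2 is a strong base (each formula unit releases 2 OH-); [OH-] = 0.5 M.
pOH = -log(0.5) = 0.30
pH = 14.00 - 0.30 = 13.70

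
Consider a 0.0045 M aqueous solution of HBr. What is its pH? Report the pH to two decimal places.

HBr is a strong acid and dissociates completely, so [H+] = 0.0045 M.
pH = -log(0.0045) = 2.35

pH = 2.35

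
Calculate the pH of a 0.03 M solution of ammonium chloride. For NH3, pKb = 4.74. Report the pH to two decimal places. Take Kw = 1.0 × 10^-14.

NH4+ is the conjugate acid of the weak base NH3.
Kb = 10^(−4.74) = 1.82 × 10^-5
Ka = Kw/Kb = 1.0×10^-14 / 1.82 × 10^-5 = 5.49 × 10^-10
Ka = x²/(0.03 − x) = 5.49 × 10^-10
Neglecting x in the denominator: x = √(5.49 × 10^-10 × 0.03) = 4.06 × 10^-6 M
Check: 0.014% ionized — well under 5%, approximation valid.
pH = −log(4.06 × 10^-6) = 5.39

pH = 5.39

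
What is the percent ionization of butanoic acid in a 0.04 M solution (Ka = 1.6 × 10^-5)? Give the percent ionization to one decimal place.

2.0%

CH3(CH2)2COOH ⇌ CH3(CH2)2COO- + H+; let x = [H+] at equilibrium.
x ≈ √(Ka·C₀) = √(1.6 × 10^-5 × 0.04) = 8.00 × 10^-4 M
% ionization = x/C₀ × 100% = 8.00 × 10^-4/0.04 × 100% = 2.0%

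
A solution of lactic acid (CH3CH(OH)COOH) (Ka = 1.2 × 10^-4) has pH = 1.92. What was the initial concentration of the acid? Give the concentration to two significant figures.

C₀ = 1.2 M

[H+] = 10^(-1.92) = 1.20 × 10^-2 M = x
Ka = x²/(C₀ − x) ⇒ C₀ = x + x²/Ka
C₀ = 1.20 × 10^-2 + (1.20 × 10^-2)²/(1.2 × 10^-4) = 1.21 M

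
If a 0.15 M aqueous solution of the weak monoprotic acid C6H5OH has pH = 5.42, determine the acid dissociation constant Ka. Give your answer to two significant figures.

[H+] = 10^(-5.42) = 3.80 × 10^-6 M
At equilibrium [HA] = 0.15 − 3.80 × 10^-6 = 1.50 × 10^-1 M
Ka = [H+][A-]/[HA] = (3.80 × 10^-6)² / 1.50 × 10^-1 = 9.6 × 10^-11

Ka = 9.6 × 10^-11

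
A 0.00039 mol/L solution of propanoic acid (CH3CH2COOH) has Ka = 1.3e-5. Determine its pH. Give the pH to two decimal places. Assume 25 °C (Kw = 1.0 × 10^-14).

pH = 4.19

CH3CH2COOH ⇌ CH3CH2COO- + H+
Ka = [H+]²/(0.00039 − [H+]) = 1.3 × 10^-5
The 5% rule fails; solving [H+]² + Ka·[H+] − Ka·C₀ = 0 exactly:
[H+] = (−Ka + √(Ka² + 4·Ka·C₀))/2 = 6.50 × 10^-5 M
pH = −log(6.50 × 10^-5) = 4.19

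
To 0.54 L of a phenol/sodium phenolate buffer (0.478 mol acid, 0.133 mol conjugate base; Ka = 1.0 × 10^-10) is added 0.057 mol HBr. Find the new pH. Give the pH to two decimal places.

pH = 9.15

After neutralization: n(C6H5OH) = 0.535 mol, n(C6H5O-) = 0.076 mol.
pKa = −log(1.0 × 10^-10) = 10.000
Henderson–Hasselbalch with mole ratio 0.076/0.535: pH = 10.000 + (-0.848)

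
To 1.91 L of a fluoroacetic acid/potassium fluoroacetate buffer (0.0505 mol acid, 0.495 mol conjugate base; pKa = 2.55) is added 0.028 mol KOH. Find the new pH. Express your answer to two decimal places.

After neutralization: n(FCH2COOH) = 0.0225 mol, n(FCH2COO-) = 0.523 mol.
pH = pKa + log([A⁻]/[HA]) = 2.55 + log(0.523/0.0225) = 2.55 +1.366

pH = 3.92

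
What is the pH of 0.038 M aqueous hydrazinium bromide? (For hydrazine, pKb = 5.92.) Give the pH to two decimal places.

pH = 4.75

N2H5+ is the conjugate acid of the weak base N2H4.
Kb = 10^(−5.92) = 1.20 × 10^-6
Ka = Kw/Kb = 1.0×10^-14 / 1.20 × 10^-6 = 8.33 × 10^-9
From the ICE table, Ka = [H+]²/(0.038 − [H+]) = 8.33 × 10^-9.
Assume [H+] ≪ 0.038: [H+] ≈ √(8.33 × 10^-9 × 0.038) = 1.78 × 10^-5 M
pH = −log[H+] = −log(1.78 × 10^-5) = 4.75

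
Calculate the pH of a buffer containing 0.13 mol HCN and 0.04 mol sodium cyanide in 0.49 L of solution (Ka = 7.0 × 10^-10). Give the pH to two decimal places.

pH = 8.64

pKa = −log(7.0 × 10^-10) = 9.155
Using pH = pKa + log([base]/[acid]) with [base]/[acid] = 0.04/0.13:
pH = 9.155 + (-0.512) = 8.64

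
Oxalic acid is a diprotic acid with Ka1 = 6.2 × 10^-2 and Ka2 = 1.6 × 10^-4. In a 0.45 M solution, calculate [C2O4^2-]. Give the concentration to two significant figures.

1.6 × 10^-4 M

First ionization gives [H+] ≈ [HC2O4-] = 1.39 × 10^-1 M.
Second step: Ka2 = [H+][C2O4^2-]/[HC2O4-] ≈ [C2O4^2-] (since [H+] ≈ [HC2O4-]).
So [C2O4^2-] ≈ Ka2.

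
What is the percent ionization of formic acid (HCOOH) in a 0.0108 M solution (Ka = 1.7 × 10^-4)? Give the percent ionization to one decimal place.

HCOOH ⇌ HCOO- + H+; let x = [H+] at equilibrium.
Solve x² + 0.00017x − 1.84e-06 = 0 → x = 1.27 × 10^-3 M
% ionization = x/C₀ × 100% = 1.27 × 10^-3/0.0108 × 100% = 11.8%

11.8%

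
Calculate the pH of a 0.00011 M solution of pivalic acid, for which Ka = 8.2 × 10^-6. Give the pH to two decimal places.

(CH3)3CCOOH ⇌ (CH3)3CCOO- + H+
From the ICE table, Ka = [H+]²/(0.00011 − [H+]) = 8.2 × 10^-6.
The 5% rule fails; solving [H+]² + Ka·[H+] − Ka·C₀ = 0 exactly:
[H+] = (−Ka + √(Ka² + 4·Ka·C₀))/2 = 2.62 × 10^-5 M
pH = −log(2.62 × 10^-5) = 4.58

pH = 4.58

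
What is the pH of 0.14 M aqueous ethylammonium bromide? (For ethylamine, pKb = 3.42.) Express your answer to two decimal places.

C2H5NH3+ is the conjugate acid of the weak base C2H5NH2.
Kb = 10^(−3.42) = 3.80 × 10^-4
Ka = Kw/Kb = 1.0×10^-14 / 3.80 × 10^-4 = 2.63 × 10^-11
From the ICE table, Ka = x²/(0.14 − x) = 2.63 × 10^-11.
Since Ka ≪ C₀, x ≈ √(Ka·C₀) = 1.92 × 10^-6 M.
(x/C₀ = 0.0014% < 5%, so the approximation holds.)
pH = −log(1.92 × 10^-6) = 5.72

pH = 5.72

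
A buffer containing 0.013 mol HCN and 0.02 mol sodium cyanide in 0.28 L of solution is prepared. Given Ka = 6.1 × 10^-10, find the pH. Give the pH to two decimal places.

pH = 9.40

pKa = −log(6.1 × 10^-10) = 9.215
Henderson–Hasselbalch: pH = pKa + log([CN-]/[HCN]) = 9.215 + log(0.02/0.013)
pH = 9.215 + (+0.187) = 9.40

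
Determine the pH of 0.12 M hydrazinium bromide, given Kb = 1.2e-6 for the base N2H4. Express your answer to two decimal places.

pH = 4.50

N2H5+ is the conjugate acid of the weak base N2H4.
Ka = Kw/Kb = 1.0×10^-14 / 1.2 × 10^-6 = 8.33 × 10^-9
From the ICE table, Ka = [H+]²/(0.12 − [H+]) = 8.33 × 10^-9.
Neglecting [H+] in the denominator: [H+] = √(8.33 × 10^-9 × 0.12) = 3.16 × 10^-5 M
pH = −log(3.16 × 10^-5) = 4.50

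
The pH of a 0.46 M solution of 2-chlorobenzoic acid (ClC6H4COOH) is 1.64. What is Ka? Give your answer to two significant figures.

[H+] = 10^(-1.64) = 2.29 × 10^-2 M
At equilibrium [HA] = 0.46 − 2.29 × 10^-2 = 4.37 × 10^-1 M
Ka = [H+][A-]/[HA] = (2.29 × 10^-2)² / 4.37 × 10^-1 = 1.2 × 10^-3

Ka = 1.2 × 10^-3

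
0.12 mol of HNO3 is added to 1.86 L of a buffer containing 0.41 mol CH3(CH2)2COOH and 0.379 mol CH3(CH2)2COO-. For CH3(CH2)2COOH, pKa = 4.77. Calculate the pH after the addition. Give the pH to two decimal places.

Added H+ converts CH3(CH2)2COO- to CH3(CH2)2COOH: CH3(CH2)2COOH → 0.53 mol, CH3(CH2)2COO- → 0.259 mol.
Henderson–Hasselbalch with mole ratio 0.259/0.53: pH = 4.77 + (-0.311)

pH = 4.46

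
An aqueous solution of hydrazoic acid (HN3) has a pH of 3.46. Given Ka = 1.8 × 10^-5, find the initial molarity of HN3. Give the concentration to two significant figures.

C₀ = 7.0 × 10^-3 M

[H+] = 10^(-3.46) = 3.47 × 10^-4 M = x
Ka = x²/(C₀ − x) ⇒ C₀ = x + x²/Ka
C₀ = 3.47 × 10^-4 + (3.47 × 10^-4)²/(1.8 × 10^-5) = 7.04 × 10^-3 M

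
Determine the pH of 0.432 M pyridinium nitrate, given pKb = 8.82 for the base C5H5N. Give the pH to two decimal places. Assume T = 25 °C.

pH = 2.77

C5H5NH+ is the conjugate acid of the weak base C5H5N.
Kb = 10^(−8.82) = 1.51 × 10^-9
Ka = Kw/Kb = 1.0×10^-14 / 1.51 × 10^-9 = 6.62 × 10^-6
Let x = [H+] at equilibrium. Ka = x²/(0.432 − x).
Neglecting x in the denominator: x = √(6.62 × 10^-6 × 0.432) = 1.69 × 10^-3 M
(x/C₀ = 0.39% < 5%, so the approximation holds.)
pH = −log[H+] = −log(1.69 × 10^-3) = 2.77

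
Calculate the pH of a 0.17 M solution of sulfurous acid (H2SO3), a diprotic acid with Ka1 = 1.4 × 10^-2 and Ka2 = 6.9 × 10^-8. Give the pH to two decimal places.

Ka1 ≫ Ka2, so treat the first dissociation as the only significant source of H+.
Ka1 = x²/(0.17 − x) = 1.4 × 10^-2
Solving the quadratic: x = (−Ka1 + √(Ka1² + 4·Ka1·C₀))/2 = 4.23 × 10^-2 M
pH = −log(4.23 × 10^-2) = 1.37

pH = 1.37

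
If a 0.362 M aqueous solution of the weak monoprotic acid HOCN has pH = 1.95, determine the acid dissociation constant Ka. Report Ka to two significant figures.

Ka = 3.6 × 10^-4

[H+] = 10^(-1.95) = 1.12 × 10^-2 M
At equilibrium [HA] = 0.362 − 1.12 × 10^-2 = 3.51 × 10^-1 M
Ka = [H+][A-]/[HA] = (1.12 × 10^-2)² / 3.51 × 10^-1 = 3.6 × 10^-4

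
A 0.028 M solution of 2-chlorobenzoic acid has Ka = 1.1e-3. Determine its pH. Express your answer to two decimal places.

ClC6H4COOH ⇌ ClC6H4COO- + H+
From the ICE table, Ka = x²/(0.028 − x) = 1.1 × 10^-3.
The 5% rule fails; solving x² + Ka·x − Ka·C₀ = 0 exactly:
x = [−0.0011 + √(0.0011² + 0.000123)]/2 = 5.03 × 10^-3 M
pH = −log[H+] = −log(5.03 × 10^-3) = 2.30

pH = 2.30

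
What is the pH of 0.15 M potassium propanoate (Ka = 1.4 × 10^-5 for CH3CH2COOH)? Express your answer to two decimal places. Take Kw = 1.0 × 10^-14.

pH = 9.01

CH3CH2COO- is the conjugate base of the weak acid CH3CH2COOH.
Kb = Kw/Ka = 1.0×10^-14 / 1.4 × 10^-5 = 7.14 × 10^-10
Let x = [OH-] at equilibrium. Kb = x²/(0.15 − x).
Neglecting x in the denominator: x = √(7.14 × 10^-10 × 0.15) = 1.03 × 10^-5 M
(x/C₀ = 0.0069% < 5%, so the approximation holds.)
pOH = −log(1.03 × 10^-5) = 4.99; pH = 14.00 − 4.99 = 9.01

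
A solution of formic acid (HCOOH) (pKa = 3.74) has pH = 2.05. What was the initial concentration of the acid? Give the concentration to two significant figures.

C₀ = 4.5 × 10^-1 M

[H+] = 10^(-2.05) = 8.91 × 10^-3 M = x
Ka = 10^(−3.74) = 1.82 × 10^-4
Ka = x²/(C₀ − x) ⇒ C₀ = x + x²/Ka
C₀ = 8.91 × 10^-3 + (8.91 × 10^-3)²/(1.82 × 10^-4) = 4.45 × 10^-1 M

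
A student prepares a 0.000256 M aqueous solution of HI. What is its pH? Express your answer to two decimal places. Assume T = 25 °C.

HI is a strong acid and dissociates completely, so [H+] = 0.000256 M.
pH = -log(0.000256) = 3.59

pH = 3.59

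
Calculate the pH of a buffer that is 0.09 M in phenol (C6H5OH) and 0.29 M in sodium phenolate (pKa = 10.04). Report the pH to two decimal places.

Henderson–Hasselbalch: pH = pKa + log([C6H5O-]/[C6H5OH]) = 10.04 + log(0.29/0.09)
pH = 10.04 + (+0.508) = 10.55

pH = 10.55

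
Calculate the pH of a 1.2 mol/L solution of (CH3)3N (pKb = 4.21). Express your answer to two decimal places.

pH = 11.93

(CH3)3N + H2O ⇌ (CH3)3NH+ + OH-
Kb = 10^(−4.21) = 6.17 × 10^-5
Let x = [OH-] at equilibrium. Kb = x²/(1.2 − x).
Neglecting x in the denominator: x = √(6.17 × 10^-5 × 1.2) = 8.60 × 10^-3 M
pOH = 2.07, so pH = 14.00 − pOH = 11.93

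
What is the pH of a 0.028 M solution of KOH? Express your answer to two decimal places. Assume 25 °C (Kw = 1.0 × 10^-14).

pH = 12.45

KOH is a strong base; [OH-] = 0.028 M.
pOH = -log(0.028) = 1.55
pH = 14.00 - 1.55 = 12.45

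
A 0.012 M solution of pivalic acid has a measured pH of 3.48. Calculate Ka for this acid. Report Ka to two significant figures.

Ka = 9.4 × 10^-6

[H+] = 10^(-3.48) = 3.31 × 10^-4 M
At equilibrium [HA] = 0.012 − 3.31 × 10^-4 = 1.17 × 10^-2 M
Ka = [H+][A-]/[HA] = (3.31 × 10^-4)² / 1.17 × 10^-2 = 9.4 × 10^-6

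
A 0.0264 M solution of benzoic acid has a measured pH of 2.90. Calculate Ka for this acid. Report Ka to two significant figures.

Ka = 6.3 × 10^-5

[H+] = 10^(-2.90) = 1.26 × 10^-3 M
At equilibrium [HA] = 0.0264 − 1.26 × 10^-3 = 2.51 × 10^-2 M
Ka = [H+][A-]/[HA] = (1.26 × 10^-3)² / 2.51 × 10^-2 = 6.3 × 10^-5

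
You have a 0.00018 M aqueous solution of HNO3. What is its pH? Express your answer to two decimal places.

HNO3 is a strong acid and dissociates completely, so [H+] = 0.00018 M.
pH = -log(0.00018) = 3.74

pH = 3.74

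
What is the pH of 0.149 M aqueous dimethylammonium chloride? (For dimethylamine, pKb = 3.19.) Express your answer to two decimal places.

pH = 5.82

(CH3)2NH2+ is the conjugate acid of the weak base (CH3)2NH.
Kb = 10^(−3.19) = 6.46 × 10^-4
Ka = Kw/Kb = 1.0×10^-14 / 6.46 × 10^-4 = 1.55 × 10^-11
Ka = x²/(0.149 − x) = 1.55 × 10^-11
Assume x ≪ 0.149: x ≈ √(1.55 × 10^-11 × 0.149) = 1.52 × 10^-6 M
Check: 0.001% ionized — well under 5%, approximation valid.
pH = −log[H+] = −log(1.52 × 10^-6) = 5.82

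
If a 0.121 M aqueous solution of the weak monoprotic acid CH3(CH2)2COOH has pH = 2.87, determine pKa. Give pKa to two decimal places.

pKa = 4.82

[H+] = 10^(-2.87) = 1.35 × 10^-3 M
At equilibrium [HA] = 0.121 − 1.35 × 10^-3 = 1.20 × 10^-1 M
Ka = [H+][A-]/[HA] = (1.35 × 10^-3)² / 1.20 × 10^-1 = 1.52 × 10^-5
pKa = -log(1.52 × 10^-5) = 4.82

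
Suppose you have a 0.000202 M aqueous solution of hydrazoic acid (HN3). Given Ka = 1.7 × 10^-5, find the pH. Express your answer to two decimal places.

HN3 ⇌ N3- + H+
From the ICE table, Ka = [H+]²/(0.000202 − [H+]) = 1.7 × 10^-5.
The 5% rule fails; solving [H+]² + Ka·[H+] − Ka·C₀ = 0 exactly:
[H+] = (−Ka + √(Ka² + 4·Ka·C₀))/2 = 5.07 × 10^-5 M
pH = −log(5.07 × 10^-5) = 4.29

pH = 4.29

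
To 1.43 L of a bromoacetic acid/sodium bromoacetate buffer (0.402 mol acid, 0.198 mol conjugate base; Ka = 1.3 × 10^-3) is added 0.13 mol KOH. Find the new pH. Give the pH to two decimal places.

pH = 2.97

After neutralization: n(BrCH2COOH) = 0.272 mol, n(BrCH2COO-) = 0.328 mol.
pKa = −log(1.3 × 10^-3) = 2.886
pH = pKa + log([A⁻]/[HA]) = 2.886 + log(0.328/0.272) = 2.886 +0.081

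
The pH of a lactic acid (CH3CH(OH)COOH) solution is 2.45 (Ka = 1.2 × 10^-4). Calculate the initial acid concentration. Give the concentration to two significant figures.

[H+] = 10^(-2.45) = 3.55 × 10^-3 M = x
Ka = x²/(C₀ − x) ⇒ C₀ = x + x²/Ka
C₀ = 3.55 × 10^-3 + (3.55 × 10^-3)²/(1.2 × 10^-4) = 1.09 × 10^-1 M

C₀ = 1.1 × 10^-1 M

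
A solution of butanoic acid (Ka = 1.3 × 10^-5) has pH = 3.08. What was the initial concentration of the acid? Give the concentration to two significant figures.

C₀ = 5.4 × 10^-2 M

[H+] = 10^(-3.08) = 8.32 × 10^-4 M = x
Ka = x²/(C₀ − x) ⇒ C₀ = x + x²/Ka
C₀ = 8.32 × 10^-4 + (8.32 × 10^-4)²/(1.3 × 10^-5) = 5.41 × 10^-2 M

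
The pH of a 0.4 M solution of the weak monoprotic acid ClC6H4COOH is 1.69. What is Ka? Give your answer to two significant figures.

Ka = 1.1 × 10^-3

[H+] = 10^(-1.69) = 2.04 × 10^-2 M
At equilibrium [HA] = 0.4 − 2.04 × 10^-2 = 3.80 × 10^-1 M
Ka = [H+][A-]/[HA] = (2.04 × 10^-2)² / 3.80 × 10^-1 = 1.1 × 10^-3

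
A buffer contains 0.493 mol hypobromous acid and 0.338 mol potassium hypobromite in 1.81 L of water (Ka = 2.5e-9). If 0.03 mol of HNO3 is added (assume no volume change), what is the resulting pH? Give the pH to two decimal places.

pH = 8.37

After neutralization: n(HOBr) = 0.523 mol, n(OBr-) = 0.308 mol.
pKa = −log(2.5 × 10^-9) = 8.602
pH = pKa + log([A⁻]/[HA]) = 8.602 + log(0.308/0.523) = 8.602 -0.230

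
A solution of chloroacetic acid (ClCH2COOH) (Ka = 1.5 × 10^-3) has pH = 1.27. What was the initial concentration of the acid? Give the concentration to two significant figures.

[H+] = 10^(-1.27) = 5.37 × 10^-2 M = x
Ka = x²/(C₀ − x) ⇒ C₀ = x + x²/Ka
C₀ = 5.37 × 10^-2 + (5.37 × 10^-2)²/(1.5 × 10^-3) = 1.98 M

C₀ = 2.0 M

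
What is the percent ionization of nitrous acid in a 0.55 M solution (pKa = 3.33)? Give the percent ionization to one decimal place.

HNO2 ⇌ NO2- + H+; let x = [H+] at equilibrium.
Ka = 10^(−3.33) = 4.68 × 10^-4
x ≈ √(Ka·C₀) = √(4.68 × 10^-4 × 0.55) = 1.60 × 10^-2 M
Fraction ionized = 1.60 × 10^-2 / 0.55 = 0.0291 → 2.9%

2.9%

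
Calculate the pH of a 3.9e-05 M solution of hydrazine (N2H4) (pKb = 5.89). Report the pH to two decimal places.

N2H4 + H2O ⇌ N2H5+ + OH-
Kb = 10^(−5.89) = 1.29 × 10^-6
From the ICE table, Kb = x²/(3.9e-05 − x) = 1.29 × 10^-6.
Here C₀/Kb ≈ 30.2, so the small-x approximation fails. Use the quadratic:
x = [−1.29e-06 + √(1.29e-06² + 2.01e-10)]/2 = 6.48 × 10^-6 M
pOH = 5.19, so pH = 14.00 − pOH = 8.81

pH = 8.81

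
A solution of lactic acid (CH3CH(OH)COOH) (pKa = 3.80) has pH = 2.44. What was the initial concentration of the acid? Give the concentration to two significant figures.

C₀ = 8.7 × 10^-2 M

[H+] = 10^(-2.44) = 3.63 × 10^-3 M = x
Ka = 10^(−3.80) = 1.58 × 10^-4
Ka = x²/(C₀ − x) ⇒ C₀ = x + x²/Ka
C₀ = 3.63 × 10^-3 + (3.63 × 10^-3)²/(1.58 × 10^-4) = 8.70 × 10^-2 M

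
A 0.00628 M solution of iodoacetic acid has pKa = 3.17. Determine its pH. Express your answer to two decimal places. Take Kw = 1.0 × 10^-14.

ICH2COOH ⇌ ICH2COO- + H+
Ka = 10^(−3.17) = 6.76 × 10^-4
From the ICE table, Ka = x²/(0.00628 − x) = 6.76 × 10^-4.
x is not negligible relative to C₀; solve x² + 0.000676·x − 4.25e-06 = 0.
x = [−0.000676 + √(0.000676² + 1.7e-05)]/2 = 1.75 × 10^-3 M
pH = −log(1.75 × 10^-3) = 2.76

pH = 2.76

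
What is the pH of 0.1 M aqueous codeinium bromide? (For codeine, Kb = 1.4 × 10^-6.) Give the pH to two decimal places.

pH = 4.57

C18H22NO3+ is the conjugate acid of the weak base C18H21NO3.
Ka = Kw/Kb = 1.0×10^-14 / 1.4 × 10^-6 = 7.14 × 10^-9
Let x = [H+] at equilibrium. Ka = x²/(0.1 − x).
Neglecting x in the denominator: x = √(7.14 × 10^-9 × 0.1) = 2.67 × 10^-5 M
(x/C₀ = 0.027% < 5%, so the approximation holds.)
pH = −log(2.67 × 10^-5) = 4.57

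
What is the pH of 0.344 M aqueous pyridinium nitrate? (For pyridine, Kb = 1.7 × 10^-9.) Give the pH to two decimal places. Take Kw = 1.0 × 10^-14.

pH = 2.85

C5H5NH+ is the conjugate acid of the weak base C5H5N.
Ka = Kw/Kb = 1.0×10^-14 / 1.7 × 10^-9 = 5.88 × 10^-6
Let x = [H+] at equilibrium. Ka = x²/(0.344 − x).
Neglecting x in the denominator: x = √(5.88 × 10^-6 × 0.344) = 1.42 × 10^-3 M
(x/C₀ = 0.41% < 5%, so the approximation holds.)
pH = −log[H+] = −log(1.42 × 10^-3) = 2.85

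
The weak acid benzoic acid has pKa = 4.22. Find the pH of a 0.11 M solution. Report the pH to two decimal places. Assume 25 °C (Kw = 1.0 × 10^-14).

pH = 2.59

C6H5COOH ⇌ C6H5COO- + H+
Ka = 10^(−4.22) = 6.03 × 10^-5
From the ICE table, Ka = [H+]²/(0.11 − [H+]) = 6.03 × 10^-5.
Neglecting [H+] in the denominator: [H+] = √(6.03 × 10^-5 × 0.11) = 2.58 × 10^-3 M
pH = −log(2.58 × 10^-3) = 2.59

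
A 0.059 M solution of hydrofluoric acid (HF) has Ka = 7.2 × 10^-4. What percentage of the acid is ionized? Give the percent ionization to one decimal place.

10.5%

HF ⇌ F- + H+; let x = [H+] at equilibrium.
Ka = x²/(C₀ − x); solving the quadratic gives x = 6.17 × 10^-3 M.
Fraction ionized = 6.17 × 10^-3 / 0.059 = 0.1046 → 10.5%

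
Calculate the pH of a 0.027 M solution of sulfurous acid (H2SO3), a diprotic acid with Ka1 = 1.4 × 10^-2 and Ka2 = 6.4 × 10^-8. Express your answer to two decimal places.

Ka1 ≫ Ka2, so treat the first dissociation as the only significant source of H+.
Ka1 = x²/(0.027 − x) = 1.4 × 10^-2
Solving the quadratic: x = (−Ka1 + √(Ka1² + 4·Ka1·C₀))/2 = 1.37 × 10^-2 M
pH = −log(1.37 × 10^-2) = 1.86

pH = 1.86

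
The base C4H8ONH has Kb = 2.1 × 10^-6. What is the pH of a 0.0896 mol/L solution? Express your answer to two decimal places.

pH = 10.64

C4H8ONH + H2O ⇌ C4H8ONH2+ + OH-
From the ICE table, Kb = x²/(0.0896 − x) = 2.1 × 10^-6.
Assume x ≪ 0.0896: x ≈ √(2.1 × 10^-6 × 0.0896) = 4.34 × 10^-4 M
pOH = −log(4.34 × 10^-4) = 3.36; pH = 14.00 − 3.36 = 10.64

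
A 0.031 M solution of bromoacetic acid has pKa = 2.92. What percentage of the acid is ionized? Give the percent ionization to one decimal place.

BrCH2COOH ⇌ BrCH2COO- + H+; let x = [H+] at equilibrium.
Ka = 10^(−2.92) = 1.20 × 10^-3
Solve x² + 0.0012x − 3.72e-05 = 0 → x = 5.53 × 10^-3 M
Fraction ionized = 5.53 × 10^-3 / 0.031 = 0.1784 → 17.8%

17.8%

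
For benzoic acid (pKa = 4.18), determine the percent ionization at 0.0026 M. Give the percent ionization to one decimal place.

14.7%

C6H5COOH ⇌ C6H5COO- + H+; let x = [H+] at equilibrium.
Ka = 10^(−4.18) = 6.61 × 10^-5
Solve x² + 6.61e-05x − 1.72e-07 = 0 → x = 3.83 × 10^-4 M
Fraction ionized = 3.83 × 10^-4 / 0.0026 = 0.1473 → 14.7%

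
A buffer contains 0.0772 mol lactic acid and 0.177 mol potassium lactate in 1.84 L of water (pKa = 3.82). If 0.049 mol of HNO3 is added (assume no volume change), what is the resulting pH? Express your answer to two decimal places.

After neutralization: n(CH3CH(OH)COOH) = 0.126 mol, n(CH3CH(OH)COO-) = 0.128 mol.
Henderson–Hasselbalch with mole ratio 0.128/0.126: pH = 3.82 + (+0.007)

pH = 3.83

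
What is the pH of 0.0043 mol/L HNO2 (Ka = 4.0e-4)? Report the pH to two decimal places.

HNO2 ⇌ NO2- + H+
Ka = [H+]²/(0.0043 − [H+]) = 4.0 × 10^-4
Here C₀/Ka ≈ 10.8, so the small-[H+] approximation fails. Use the quadratic:
[H+] = (−Ka + √(Ka² + 4·Ka·C₀))/2 = 1.13 × 10^-3 M
pH = −log[H+] = −log(1.13 × 10^-3) = 2.95

pH = 2.95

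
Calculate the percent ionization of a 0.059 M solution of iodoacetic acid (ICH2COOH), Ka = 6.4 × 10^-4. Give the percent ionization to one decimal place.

ICH2COOH ⇌ ICH2COO- + H+; let x = [H+] at equilibrium.
Ka = x²/(C₀ − x); solving the quadratic gives x = 5.83 × 10^-3 M.
Fraction ionized = 5.83 × 10^-3 / 0.059 = 0.0988 → 9.9%

9.9%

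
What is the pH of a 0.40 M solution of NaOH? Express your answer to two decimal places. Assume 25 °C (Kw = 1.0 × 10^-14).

NaOH is a strong base; [OH-] = 0.4 M.
pOH = -log(0.4) = 0.40
pH = 14.00 - 0.40 = 13.60

pH = 13.60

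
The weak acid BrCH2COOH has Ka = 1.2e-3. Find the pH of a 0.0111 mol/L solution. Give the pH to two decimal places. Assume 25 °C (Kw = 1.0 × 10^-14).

pH = 2.51

BrCH2COOH ⇌ BrCH2COO- + H+
From the ICE table, Ka = [H+]²/(0.0111 − [H+]) = 1.2 × 10^-3.
Here C₀/Ka ≈ 9.25, so the small-[H+] approximation fails. Use the quadratic:
[H+] = [−0.0012 + √(0.0012² + 5.33e-05)]/2 = 3.10 × 10^-3 M
pH = −log[H+] = −log(3.10 × 10^-3) = 2.51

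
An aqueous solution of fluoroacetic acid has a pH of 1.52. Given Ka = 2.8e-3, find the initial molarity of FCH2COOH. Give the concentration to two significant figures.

C₀ = 3.6 × 10^-1 M

[H+] = 10^(-1.52) = 3.02 × 10^-2 M = x
Ka = x²/(C₀ − x) ⇒ C₀ = x + x²/Ka
C₀ = 3.02 × 10^-2 + (3.02 × 10^-2)²/(2.8 × 10^-3) = 3.56 × 10^-1 M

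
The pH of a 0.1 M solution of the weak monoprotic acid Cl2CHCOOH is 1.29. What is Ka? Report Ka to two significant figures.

Ka = 5.4 × 10^-2

[H+] = 10^(-1.29) = 5.13 × 10^-2 M
At equilibrium [HA] = 0.1 − 5.13 × 10^-2 = 4.87 × 10^-2 M
Ka = [H+][A-]/[HA] = (5.13 × 10^-2)² / 4.87 × 10^-2 = 5.4 × 10^-2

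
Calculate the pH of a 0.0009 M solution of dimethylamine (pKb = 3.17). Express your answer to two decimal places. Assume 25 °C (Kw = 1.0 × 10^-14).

pH = 10.71

(CH3)2NH + H2O ⇌ (CH3)2NH2+ + OH-
Kb = 10^(−3.17) = 6.76 × 10^-4
From the ICE table, Kb = x²/(0.0009 − x) = 6.76 × 10^-4.
x is not negligible relative to C₀; solve x² + 0.000676·x − 6.08e-07 = 0.
x = (−Kb + √(Kb² + 4·Kb·C₀))/2 = 5.12 × 10^-4 M
pOH = −log(5.12 × 10^-4) = 3.29; pH = 14.00 − 3.29 = 10.71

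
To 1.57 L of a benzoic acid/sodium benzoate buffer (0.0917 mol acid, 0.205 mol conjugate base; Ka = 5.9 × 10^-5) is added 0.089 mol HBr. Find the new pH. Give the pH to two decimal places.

Added H+ converts C6H5COO- to C6H5COOH: C6H5COOH → 0.181 mol, C6H5COO- → 0.116 mol.
pKa = −log(5.9 × 10^-5) = 4.229
Henderson–Hasselbalch with mole ratio 0.116/0.181: pH = 4.229 + (-0.193)

pH = 4.04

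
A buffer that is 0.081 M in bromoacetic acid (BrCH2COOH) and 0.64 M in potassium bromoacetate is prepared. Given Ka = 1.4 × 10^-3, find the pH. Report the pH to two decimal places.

pH = 3.75

pKa = −log(1.4 × 10^-3) = 2.854
pH = pKa + log([A⁻]/[HA]) = 2.854 + log(0.64/0.081)
pH = 2.854 + (+0.898) = 3.75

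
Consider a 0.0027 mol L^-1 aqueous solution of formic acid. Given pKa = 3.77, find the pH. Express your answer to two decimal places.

HCOOH ⇌ HCOO- + H+
Ka = 10^(−3.77) = 1.70 × 10^-4
Ka = x²/(0.0027 − x) = 1.70 × 10^-4
x is not negligible relative to C₀; solve x² + 0.00017·x − 4.59e-07 = 0.
x = [−0.00017 + √(0.00017² + 1.84e-06)]/2 = 5.98 × 10^-4 M
pH = −log[H+] = −log(5.98 × 10^-4) = 3.22

pH = 3.22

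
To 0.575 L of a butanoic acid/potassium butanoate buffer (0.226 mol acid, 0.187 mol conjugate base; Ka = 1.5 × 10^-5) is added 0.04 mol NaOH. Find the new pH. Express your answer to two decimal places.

pH = 4.91

After neutralization: n(CH3(CH2)2COOH) = 0.186 mol, n(CH3(CH2)2COO-) = 0.227 mol.
pKa = −log(1.5 × 10^-5) = 4.824
pH = pKa + log([A⁻]/[HA]) = 4.824 + log(0.227/0.186) = 4.824 +0.087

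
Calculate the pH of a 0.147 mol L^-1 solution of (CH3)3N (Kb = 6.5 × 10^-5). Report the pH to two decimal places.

pH = 11.49

(CH3)3N + H2O ⇌ (CH3)3NH+ + OH-
Let x = [OH-] at equilibrium. Kb = x²/(0.147 − x).
Neglecting x in the denominator: x = √(6.5 × 10^-5 × 0.147) = 3.09 × 10^-3 M
(x/C₀ = 2.1% < 5%, so the approximation holds.)
pOH = −log(3.09 × 10^-3) = 2.51; pH = 14.00 − 2.51 = 11.49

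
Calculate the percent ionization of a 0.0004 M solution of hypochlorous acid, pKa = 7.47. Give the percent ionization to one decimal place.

0.9%

HOCl ⇌ OCl- + H+; let x = [H+] at equilibrium.
Ka = 10^(−7.47) = 3.39 × 10^-8
x ≈ √(Ka·C₀) = √(3.39 × 10^-8 × 0.0004) = 3.68 × 10^-6 M
Fraction ionized = 3.68 × 10^-6 / 0.0004 = 0.0092 → 0.9%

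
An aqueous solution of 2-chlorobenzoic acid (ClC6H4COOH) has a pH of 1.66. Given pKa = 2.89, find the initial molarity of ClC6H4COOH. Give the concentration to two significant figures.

C₀ = 3.9 × 10^-1 M

[H+] = 10^(-1.66) = 2.19 × 10^-2 M = x
Ka = 10^(−2.89) = 1.29 × 10^-3
Ka = x²/(C₀ − x) ⇒ C₀ = x + x²/Ka
C₀ = 2.19 × 10^-2 + (2.19 × 10^-2)²/(1.29 × 10^-3) = 3.94 × 10^-1 M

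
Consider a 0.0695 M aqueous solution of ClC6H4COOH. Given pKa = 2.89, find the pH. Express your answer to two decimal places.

ClC6H4COOH ⇌ ClC6H4COO- + H+
Ka = 10^(−2.89) = 1.29 × 10^-3
Ka = x²/(0.0695 − x) = 1.29 × 10^-3
x is not negligible relative to C₀; solve x² + 0.00129·x − 8.97e-05 = 0.
x = [−0.00129 + √(0.00129² + 0.000359)]/2 = 8.85 × 10^-3 M
pH = −log[H+] = −log(8.85 × 10^-3) = 2.05

pH = 2.05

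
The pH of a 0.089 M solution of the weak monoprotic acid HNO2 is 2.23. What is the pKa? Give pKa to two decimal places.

[H+] = 10^(-2.23) = 5.89 × 10^-3 M
At equilibrium [HA] = 0.089 − 5.89 × 10^-3 = 8.31 × 10^-2 M
Ka = [H+][A-]/[HA] = (5.89 × 10^-3)² / 8.31 × 10^-2 = 4.17 × 10^-4
pKa = -log(4.17 × 10^-4) = 3.38

pKa = 3.38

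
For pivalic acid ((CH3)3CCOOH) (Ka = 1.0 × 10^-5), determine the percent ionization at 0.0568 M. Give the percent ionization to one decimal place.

(CH3)3CCOOH ⇌ (CH3)3CCOO- + H+; let x = [H+] at equilibrium.
x ≈ √(Ka·C₀) = √(1.0 × 10^-5 × 0.0568) = 7.54 × 10^-4 M
Fraction ionized = 7.54 × 10^-4 / 0.0568 = 0.0133 → 1.3%

1.3%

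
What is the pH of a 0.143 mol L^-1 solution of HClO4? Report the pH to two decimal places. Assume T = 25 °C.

pH = 0.84

HClO4 is a strong acid and dissociates completely, so [H+] = 0.143 M.
pH = -log(0.143) = 0.84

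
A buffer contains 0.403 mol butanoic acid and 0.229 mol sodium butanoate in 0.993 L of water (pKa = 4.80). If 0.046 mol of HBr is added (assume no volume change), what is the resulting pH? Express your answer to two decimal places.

pH = 4.41

Added H+ converts CH3(CH2)2COO- to CH3(CH2)2COOH: CH3(CH2)2COOH → 0.449 mol, CH3(CH2)2COO- → 0.183 mol.
Henderson–Hasselbalch with mole ratio 0.183/0.449: pH = 4.80 + (-0.390)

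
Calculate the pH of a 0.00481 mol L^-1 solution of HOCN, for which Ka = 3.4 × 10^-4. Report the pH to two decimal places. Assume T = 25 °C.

HOCN ⇌ OCN- + H+
Let x = [H+] at equilibrium. Ka = x²/(0.00481 − x).
x is not negligible relative to C₀; solve x² + 0.00034·x − 1.64e-06 = 0.
x = (−Ka + √(Ka² + 4·Ka·C₀))/2 = 1.12 × 10^-3 M
pH = −log[H+] = −log(1.12 × 10^-3) = 2.95

pH = 2.95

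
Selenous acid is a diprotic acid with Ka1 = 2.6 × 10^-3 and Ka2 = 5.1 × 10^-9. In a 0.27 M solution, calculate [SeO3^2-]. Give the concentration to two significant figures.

First ionization gives [H+] ≈ [HSeO3-] = 2.52 × 10^-2 M.
Second step: Ka2 = [H+][SeO3^2-]/[HSeO3-] ≈ [SeO3^2-] (since [H+] ≈ [HSeO3-]).
So [SeO3^2-] ≈ Ka2.

5.1 × 10^-9 M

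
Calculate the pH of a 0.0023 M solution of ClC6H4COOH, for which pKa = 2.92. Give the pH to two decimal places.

ClC6H4COOH ⇌ ClC6H4COO- + H+
Ka = 10^(−2.92) = 1.20 × 10^-3
From the ICE table, Ka = [H+]²/(0.0023 − [H+]) = 1.20 × 10^-3.
The 5% rule fails; solving [H+]² + Ka·[H+] − Ka·C₀ = 0 exactly:
[H+] = [−0.0012 + √(0.0012² + 1.1e-05)]/2 = 1.17 × 10^-3 M
pH = −log(1.17 × 10^-3) = 2.93

pH = 2.93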